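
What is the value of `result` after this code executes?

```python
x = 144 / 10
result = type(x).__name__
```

x is float; result = 'float'

'float'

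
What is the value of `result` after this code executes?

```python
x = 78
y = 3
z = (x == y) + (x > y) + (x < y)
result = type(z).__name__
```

x is int; y is int; z is int; result = 'int'

'int'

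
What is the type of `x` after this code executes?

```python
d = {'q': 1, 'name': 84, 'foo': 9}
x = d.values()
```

.values() returns dict_values view

dict_values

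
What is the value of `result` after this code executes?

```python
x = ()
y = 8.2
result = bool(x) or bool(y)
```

x = (); y = 8.2; result = True

True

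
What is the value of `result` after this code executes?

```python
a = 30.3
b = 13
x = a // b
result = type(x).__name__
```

a is float; b is int; x is float; result = 'float'

'float'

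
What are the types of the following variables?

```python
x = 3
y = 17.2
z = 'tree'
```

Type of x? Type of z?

x is assigned a bare integer (no decimal point), so it is an int; z is assigned a quoted string literal, so it is a str

int, str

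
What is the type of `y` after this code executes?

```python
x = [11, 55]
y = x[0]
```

Indexing list[int] returns int

int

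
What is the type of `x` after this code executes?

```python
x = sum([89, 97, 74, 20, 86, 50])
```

sum() of ints returns int

int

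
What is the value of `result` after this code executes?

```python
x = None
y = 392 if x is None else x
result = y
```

x = None; y = 392; result = 392

392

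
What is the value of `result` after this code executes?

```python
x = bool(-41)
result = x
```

x = True; result = True

True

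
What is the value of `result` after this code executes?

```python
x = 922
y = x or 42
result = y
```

x = 922; y = 922; result = 922

922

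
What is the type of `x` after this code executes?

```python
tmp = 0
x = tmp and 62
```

'and' returns first falsy value (0 is int)

int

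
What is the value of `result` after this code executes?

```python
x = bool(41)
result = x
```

x = True; result = True

True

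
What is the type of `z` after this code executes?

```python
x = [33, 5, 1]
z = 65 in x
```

'in' operator returns bool

bool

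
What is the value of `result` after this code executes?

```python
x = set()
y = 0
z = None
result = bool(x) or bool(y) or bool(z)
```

x = set(); y = 0; z = None; result = False

False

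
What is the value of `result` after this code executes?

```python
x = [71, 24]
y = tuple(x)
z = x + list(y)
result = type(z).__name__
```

x is list; y is tuple; z is list; result = 'list'

'list'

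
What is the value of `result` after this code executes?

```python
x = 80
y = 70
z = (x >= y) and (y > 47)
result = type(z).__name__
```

x is int; y is int; z is bool; result = 'bool'

'bool'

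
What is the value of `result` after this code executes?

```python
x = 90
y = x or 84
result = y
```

x = 90; y = 90; result = 90

90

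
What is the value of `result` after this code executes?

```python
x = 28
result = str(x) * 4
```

x = 28; result = '28282828'

'28282828'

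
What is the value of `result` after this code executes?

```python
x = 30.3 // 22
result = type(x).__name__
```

x is float; result = 'float'

'float'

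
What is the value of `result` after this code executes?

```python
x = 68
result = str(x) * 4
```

x = 68; result = '68686868'

'68686868'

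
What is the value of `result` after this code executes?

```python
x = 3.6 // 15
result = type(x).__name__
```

x is float; result = 'float'

'float'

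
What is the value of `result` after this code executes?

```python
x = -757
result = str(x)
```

x = -757; result = '-757'

'-757'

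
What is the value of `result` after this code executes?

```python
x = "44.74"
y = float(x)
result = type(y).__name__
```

x is str; y is float; result = 'float'

'float'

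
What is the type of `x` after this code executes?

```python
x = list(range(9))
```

list(range()) returns list

list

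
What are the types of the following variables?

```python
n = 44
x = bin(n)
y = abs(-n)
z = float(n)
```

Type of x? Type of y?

bin() returns str; abs() of int returns int

str, int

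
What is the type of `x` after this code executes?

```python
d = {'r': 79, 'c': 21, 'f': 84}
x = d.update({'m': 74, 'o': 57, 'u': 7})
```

dict.update() returns None

NoneType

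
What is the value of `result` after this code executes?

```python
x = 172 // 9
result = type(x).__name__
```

x is int; result = 'int'

'int'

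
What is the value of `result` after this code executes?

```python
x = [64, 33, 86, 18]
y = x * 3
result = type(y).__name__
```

x is list; y is list; result = 'list'

'list'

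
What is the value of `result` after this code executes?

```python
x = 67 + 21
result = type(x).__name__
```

x is int; result = 'int'

'int'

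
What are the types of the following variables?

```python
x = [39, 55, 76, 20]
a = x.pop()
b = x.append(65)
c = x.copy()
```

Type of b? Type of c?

append() returns None; copy() returns list

NoneType, list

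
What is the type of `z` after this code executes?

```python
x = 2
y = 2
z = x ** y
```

positive int ** positive int = int

int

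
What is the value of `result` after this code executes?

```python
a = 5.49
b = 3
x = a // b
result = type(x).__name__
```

a is float; b is int; x is float; result = 'float'

'float'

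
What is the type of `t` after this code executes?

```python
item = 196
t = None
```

None has type NoneType

NoneType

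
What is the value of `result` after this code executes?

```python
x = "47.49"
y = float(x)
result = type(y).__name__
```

x is str; y is float; result = 'float'

'float'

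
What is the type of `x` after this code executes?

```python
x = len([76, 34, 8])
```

len() always returns int

int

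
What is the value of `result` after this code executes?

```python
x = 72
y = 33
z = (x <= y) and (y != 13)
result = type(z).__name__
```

x is int; y is int; z is bool; result = 'bool'

'bool'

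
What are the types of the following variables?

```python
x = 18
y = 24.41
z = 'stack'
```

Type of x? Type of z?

x is assigned a bare integer (no decimal point), so it is an int; z is assigned a quoted string literal, so it is a str

int, str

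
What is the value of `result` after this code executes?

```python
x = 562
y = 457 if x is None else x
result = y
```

x = 562; y = 562; result = 562

562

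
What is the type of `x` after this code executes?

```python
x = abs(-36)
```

abs() of int returns int

int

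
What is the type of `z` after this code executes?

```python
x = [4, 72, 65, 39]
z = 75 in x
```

'in' operator returns bool

bool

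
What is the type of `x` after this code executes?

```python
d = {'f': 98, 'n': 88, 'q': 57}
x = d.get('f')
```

dict.get() returns value type when found

int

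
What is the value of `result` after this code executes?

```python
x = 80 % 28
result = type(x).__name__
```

x is int; result = 'int'

'int'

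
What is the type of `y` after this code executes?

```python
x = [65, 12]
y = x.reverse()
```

list.reverse() returns None

NoneType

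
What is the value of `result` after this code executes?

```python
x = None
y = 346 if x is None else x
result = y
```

x = None; y = 346; result = 346

346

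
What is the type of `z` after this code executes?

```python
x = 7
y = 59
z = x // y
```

int // int = int

int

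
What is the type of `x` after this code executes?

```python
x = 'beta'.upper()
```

str.upper() returns str

str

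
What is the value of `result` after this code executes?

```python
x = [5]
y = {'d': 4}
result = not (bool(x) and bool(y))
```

x = [5]; y = {'d': 4}; result = False

False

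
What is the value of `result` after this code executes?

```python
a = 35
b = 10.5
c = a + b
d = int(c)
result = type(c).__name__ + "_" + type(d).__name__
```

a is int; b is float; c is float; d is int; result = 'float_int'

'float_int'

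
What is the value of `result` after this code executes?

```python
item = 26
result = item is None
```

item = 26; result = False

False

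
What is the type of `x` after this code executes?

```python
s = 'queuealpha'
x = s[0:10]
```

Slicing a str returns str

str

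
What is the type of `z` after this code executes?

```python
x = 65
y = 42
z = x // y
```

int // int = int

int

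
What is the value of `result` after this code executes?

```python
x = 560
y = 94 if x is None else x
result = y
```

x = 560; y = 560; result = 560

560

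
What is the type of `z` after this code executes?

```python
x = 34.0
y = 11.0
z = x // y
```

float // float = float

float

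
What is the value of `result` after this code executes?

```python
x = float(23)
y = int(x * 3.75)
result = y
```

x = 23.0; y = 86; result = 86

86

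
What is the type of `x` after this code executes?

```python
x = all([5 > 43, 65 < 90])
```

all() returns bool

bool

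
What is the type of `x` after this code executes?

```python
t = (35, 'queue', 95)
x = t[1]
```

Index 1 of tuple is a str literal

str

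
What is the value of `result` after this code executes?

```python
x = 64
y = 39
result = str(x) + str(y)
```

x = 64; y = 39; result = '6439'

'6439'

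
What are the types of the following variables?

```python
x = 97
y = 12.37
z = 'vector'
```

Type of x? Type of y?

x is assigned a bare integer (no decimal point), so it is an int; y is assigned a number with a decimal point, so it is a float

int, float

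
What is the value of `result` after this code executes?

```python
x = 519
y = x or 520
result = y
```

x = 519; y = 519; result = 519

519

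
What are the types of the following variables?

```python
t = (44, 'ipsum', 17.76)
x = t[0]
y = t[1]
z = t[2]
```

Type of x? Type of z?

tuple[0] is int; tuple[2] is float

int, float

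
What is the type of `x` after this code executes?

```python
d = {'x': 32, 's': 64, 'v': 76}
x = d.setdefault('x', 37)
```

dict.setdefault() returns the (existing or default) value

int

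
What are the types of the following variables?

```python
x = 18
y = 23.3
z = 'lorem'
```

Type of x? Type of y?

x is assigned a bare integer (no decimal point), so it is an int; y is assigned a number with a decimal point, so it is a float

int, float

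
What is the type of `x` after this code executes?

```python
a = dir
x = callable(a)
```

callable() returns bool

bool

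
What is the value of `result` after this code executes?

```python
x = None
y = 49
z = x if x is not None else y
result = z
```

x = None; y = 49; z = 49; result = 49

49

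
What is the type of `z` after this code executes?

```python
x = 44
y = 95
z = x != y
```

Comparison returns bool

bool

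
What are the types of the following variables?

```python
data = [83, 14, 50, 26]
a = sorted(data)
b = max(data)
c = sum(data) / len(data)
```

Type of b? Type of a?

max of ints returns int; sorted() returns list

int, list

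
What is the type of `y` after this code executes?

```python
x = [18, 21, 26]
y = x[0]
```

Indexing list[int] returns int

int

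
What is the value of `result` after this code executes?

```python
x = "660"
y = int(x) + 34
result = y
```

x = '660'; y = 694; result = 694

694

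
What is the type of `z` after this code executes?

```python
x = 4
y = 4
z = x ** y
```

positive int ** positive int = int

int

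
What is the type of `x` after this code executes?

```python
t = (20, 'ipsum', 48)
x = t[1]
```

Index 1 of tuple is a str literal

str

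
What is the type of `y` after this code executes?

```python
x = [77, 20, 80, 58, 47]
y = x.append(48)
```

list.append() returns None (mutates in place)

NoneType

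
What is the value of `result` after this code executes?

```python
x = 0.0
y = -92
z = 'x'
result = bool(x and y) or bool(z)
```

x = 0.0; y = -92; z = 'x'; result = True

True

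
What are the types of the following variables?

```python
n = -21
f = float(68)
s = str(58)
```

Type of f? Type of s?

f is assigned the result of calling float(), which returns a float; s is assigned the result of calling str(), which returns a str

float, str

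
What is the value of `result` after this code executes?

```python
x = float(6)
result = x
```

x = 6.0; result = 6.0

6.0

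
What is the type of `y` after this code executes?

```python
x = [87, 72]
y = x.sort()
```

list.sort() returns None (mutates in place)

NoneType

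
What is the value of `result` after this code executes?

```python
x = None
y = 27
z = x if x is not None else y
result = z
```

x = None; y = 27; z = 27; result = 27

27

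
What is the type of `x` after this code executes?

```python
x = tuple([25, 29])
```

tuple() constructor returns tuple

tuple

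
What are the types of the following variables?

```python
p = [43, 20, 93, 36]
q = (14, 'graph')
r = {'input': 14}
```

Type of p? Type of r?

p is assigned a list literal (square brackets); r is assigned a dict literal ({key: value})

list, dict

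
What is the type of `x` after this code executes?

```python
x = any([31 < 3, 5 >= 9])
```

any() returns bool

bool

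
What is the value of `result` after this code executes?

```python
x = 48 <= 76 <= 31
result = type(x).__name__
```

x is bool; result = 'bool'

'bool'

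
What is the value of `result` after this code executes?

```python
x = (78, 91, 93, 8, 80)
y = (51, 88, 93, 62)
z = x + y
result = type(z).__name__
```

x is tuple; y is tuple; z is tuple; result = 'tuple'

'tuple'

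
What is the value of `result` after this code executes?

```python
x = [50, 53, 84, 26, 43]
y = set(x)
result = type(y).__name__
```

x is list; y is set; result = 'set'

'set'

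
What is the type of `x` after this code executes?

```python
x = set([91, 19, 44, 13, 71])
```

set() constructor returns set

set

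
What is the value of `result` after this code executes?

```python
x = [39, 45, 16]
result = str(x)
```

x = [39, 45, 16]; result = '[39, 45, 16]'

'[39, 45, 16]'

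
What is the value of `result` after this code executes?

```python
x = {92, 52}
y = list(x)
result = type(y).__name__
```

x is set; y is list; result = 'list'

'list'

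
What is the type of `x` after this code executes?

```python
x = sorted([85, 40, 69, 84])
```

sorted() always returns list

list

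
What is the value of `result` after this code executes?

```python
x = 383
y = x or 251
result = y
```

x = 383; y = 383; result = 383

383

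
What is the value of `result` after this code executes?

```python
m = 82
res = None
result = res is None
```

m = 82; res = None; result = True

True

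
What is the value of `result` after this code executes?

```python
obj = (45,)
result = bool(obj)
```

obj = (45,); result = True

True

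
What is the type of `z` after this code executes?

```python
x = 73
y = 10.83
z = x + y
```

int + float = float

float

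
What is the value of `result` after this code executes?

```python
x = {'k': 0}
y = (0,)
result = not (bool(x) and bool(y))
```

x = {'k': 0}; y = (0,); result = False

False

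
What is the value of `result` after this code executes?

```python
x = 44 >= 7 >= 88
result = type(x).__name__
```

x is bool; result = 'bool'

'bool'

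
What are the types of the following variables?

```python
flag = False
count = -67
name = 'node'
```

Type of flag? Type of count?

flag is assigned the constant False, which has type bool; count is assigned a bare integer (no decimal point), so it is an int

bool, int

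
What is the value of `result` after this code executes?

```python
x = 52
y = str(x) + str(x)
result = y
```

x = 52; y = '5252'; result = '5252'

'5252'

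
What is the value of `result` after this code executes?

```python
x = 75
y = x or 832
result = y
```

x = 75; y = 75; result = 75

75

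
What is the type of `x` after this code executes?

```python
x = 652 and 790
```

'and' with truthy values returns last operand (int)

int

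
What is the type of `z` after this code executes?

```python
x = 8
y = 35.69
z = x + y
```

int + float = float

float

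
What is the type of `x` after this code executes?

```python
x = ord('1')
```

ord() returns int (code point)

int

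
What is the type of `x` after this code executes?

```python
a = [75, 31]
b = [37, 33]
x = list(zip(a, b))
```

list(zip()) returns a list of tuples

list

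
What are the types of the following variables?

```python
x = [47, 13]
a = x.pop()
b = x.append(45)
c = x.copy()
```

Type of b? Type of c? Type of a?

append() returns None; copy() returns list; pop() returns element

NoneType, list, int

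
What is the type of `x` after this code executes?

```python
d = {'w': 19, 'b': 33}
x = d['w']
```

Accessing dict[str, int] with str key returns int

int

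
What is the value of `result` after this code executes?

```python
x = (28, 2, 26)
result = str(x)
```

x = (28, 2, 26); result = '(28, 2, 26)'

'(28, 2, 26)'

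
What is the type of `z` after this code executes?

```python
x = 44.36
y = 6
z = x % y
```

float % int = float

float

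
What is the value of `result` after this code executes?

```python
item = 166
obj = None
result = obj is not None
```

item = 166; obj = None; result = False

False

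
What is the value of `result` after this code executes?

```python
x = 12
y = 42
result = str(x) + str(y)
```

x = 12; y = 42; result = '1242'

'1242'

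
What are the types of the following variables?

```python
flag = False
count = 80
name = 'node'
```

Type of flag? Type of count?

flag is assigned the constant False, which has type bool; count is assigned a bare integer (no decimal point), so it is an int

bool, int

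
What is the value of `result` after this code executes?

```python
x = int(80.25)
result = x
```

x = 80; result = 80

80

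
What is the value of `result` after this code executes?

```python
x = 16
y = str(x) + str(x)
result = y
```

x = 16; y = '1616'; result = '1616'

'1616'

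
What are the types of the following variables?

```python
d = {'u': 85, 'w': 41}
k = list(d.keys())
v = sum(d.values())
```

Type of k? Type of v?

list() converts to list; sum of ints is int

list, int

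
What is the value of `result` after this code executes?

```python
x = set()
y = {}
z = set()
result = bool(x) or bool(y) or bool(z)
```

x = set(); y = {}; z = set(); result = False

False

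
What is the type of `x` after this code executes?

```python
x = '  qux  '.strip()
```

str.strip() returns str

str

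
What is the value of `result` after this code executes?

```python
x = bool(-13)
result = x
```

x = True; result = True

True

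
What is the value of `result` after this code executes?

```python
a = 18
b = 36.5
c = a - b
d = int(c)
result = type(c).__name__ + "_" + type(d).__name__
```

a is int; b is float; c is float; d is int; result = 'float_int'

'float_int'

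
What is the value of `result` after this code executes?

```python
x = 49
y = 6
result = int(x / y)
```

x = 49; y = 6; result = 8

8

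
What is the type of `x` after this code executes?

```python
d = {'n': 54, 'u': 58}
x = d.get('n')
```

dict.get() returns value type when found

int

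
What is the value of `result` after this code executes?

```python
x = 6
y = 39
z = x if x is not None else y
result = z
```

x = 6; y = 39; z = 6; result = 6

6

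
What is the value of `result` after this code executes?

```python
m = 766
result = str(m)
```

m = 766; result = '766'

'766'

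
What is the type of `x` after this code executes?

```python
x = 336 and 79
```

'and' with truthy values returns last operand (int)

int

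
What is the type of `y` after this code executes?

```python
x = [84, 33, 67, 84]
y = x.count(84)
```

list.count() returns int

int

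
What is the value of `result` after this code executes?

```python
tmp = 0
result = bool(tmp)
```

tmp = 0; result = False

False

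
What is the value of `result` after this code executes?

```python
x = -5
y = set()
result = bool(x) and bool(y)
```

x = -5; y = set(); result = False

False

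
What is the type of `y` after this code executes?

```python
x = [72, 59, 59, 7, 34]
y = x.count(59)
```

list.count() returns int

int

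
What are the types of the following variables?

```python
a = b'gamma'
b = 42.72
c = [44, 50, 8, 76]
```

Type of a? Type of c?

a is assigned a bytes literal (b'...' prefix); c is assigned a list literal (square brackets)

bytes, list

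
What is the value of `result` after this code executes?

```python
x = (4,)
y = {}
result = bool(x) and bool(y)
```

x = (4,); y = {}; result = False

False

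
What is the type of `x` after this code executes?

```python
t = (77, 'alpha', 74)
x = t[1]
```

Index 1 of tuple is a str literal

str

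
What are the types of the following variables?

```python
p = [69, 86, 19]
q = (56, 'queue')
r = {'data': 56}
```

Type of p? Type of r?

p is assigned a list literal (square brackets); r is assigned a dict literal ({key: value})

list, dict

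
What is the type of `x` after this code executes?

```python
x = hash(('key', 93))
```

hash() returns int

int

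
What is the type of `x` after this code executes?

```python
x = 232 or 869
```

'or' returns first truthy value (int)

int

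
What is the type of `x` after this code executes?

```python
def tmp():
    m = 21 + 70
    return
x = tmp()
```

Bare return returns None

NoneType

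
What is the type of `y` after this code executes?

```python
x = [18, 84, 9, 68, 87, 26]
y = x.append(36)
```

list.append() returns None (mutates in place)

NoneType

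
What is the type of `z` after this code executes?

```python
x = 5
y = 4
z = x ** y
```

positive int ** positive int = int

int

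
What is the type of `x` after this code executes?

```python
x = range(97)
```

range() returns a range object

range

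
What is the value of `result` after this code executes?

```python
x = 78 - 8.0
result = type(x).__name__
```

x is float; result = 'float'

'float'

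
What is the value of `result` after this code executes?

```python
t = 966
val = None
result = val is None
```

t = 966; val = None; result = True

True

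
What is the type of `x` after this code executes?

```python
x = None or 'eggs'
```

'or' with None returns the other truthy value (str)

str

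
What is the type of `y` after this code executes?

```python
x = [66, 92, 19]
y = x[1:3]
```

Slicing a list returns a list

list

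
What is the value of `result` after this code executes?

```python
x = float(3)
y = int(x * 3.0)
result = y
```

x = 3.0; y = 9; result = 9

9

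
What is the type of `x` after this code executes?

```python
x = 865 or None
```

'or' returns first truthy value

int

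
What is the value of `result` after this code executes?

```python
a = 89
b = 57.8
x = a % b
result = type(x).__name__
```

a is int; b is float; x is float; result = 'float'

'float'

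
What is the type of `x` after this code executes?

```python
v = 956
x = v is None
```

'is' comparison returns bool

bool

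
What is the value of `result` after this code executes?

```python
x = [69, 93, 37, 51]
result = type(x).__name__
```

x is list; result = 'list'

'list'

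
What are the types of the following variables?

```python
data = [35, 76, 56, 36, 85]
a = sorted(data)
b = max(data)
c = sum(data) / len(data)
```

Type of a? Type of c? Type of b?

sorted() returns list; int / int = float; max of ints returns int

list, float, int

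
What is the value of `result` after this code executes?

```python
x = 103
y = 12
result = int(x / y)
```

x = 103; y = 12; result = 8

8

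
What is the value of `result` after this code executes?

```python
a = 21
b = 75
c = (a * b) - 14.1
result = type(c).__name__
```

a is int; b is int; c is float; result = 'float'

'float'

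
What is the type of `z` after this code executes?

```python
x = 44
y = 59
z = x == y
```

Equality comparison returns bool

bool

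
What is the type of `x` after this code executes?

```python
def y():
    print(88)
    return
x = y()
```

Bare return returns None

NoneType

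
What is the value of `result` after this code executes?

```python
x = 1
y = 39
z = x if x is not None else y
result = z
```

x = 1; y = 39; z = 1; result = 1

1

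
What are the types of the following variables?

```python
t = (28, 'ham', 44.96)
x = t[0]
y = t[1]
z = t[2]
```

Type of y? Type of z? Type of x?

tuple[1] is str; tuple[2] is float; tuple[0] is int

str, float, int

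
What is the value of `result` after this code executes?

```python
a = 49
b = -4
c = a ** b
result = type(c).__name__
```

a is int; b is int; c is float; result = 'float'

'float'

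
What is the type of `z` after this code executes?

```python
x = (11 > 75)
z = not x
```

'not' returns bool

bool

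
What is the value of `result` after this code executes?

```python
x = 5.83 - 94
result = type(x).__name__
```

x is float; result = 'float'

'float'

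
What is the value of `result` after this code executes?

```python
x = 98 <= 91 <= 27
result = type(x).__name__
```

x is bool; result = 'bool'

'bool'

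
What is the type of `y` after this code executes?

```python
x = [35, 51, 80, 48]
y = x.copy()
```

list.copy() returns list

list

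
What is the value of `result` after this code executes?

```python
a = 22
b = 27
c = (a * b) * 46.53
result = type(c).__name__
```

a is int; b is int; c is float; result = 'float'

'float'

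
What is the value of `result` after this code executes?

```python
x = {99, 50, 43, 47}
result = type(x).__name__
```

x is set; result = 'set'

'set'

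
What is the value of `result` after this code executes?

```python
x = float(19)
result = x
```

x = 19.0; result = 19.0

19.0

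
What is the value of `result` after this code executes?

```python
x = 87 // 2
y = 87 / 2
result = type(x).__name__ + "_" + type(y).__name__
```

x is int; y is float; result = 'int_float'

'int_float'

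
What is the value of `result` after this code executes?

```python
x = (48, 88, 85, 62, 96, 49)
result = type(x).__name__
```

x is tuple; result = 'tuple'

'tuple'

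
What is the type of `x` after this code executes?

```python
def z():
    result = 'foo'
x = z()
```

Function without return returns None

NoneType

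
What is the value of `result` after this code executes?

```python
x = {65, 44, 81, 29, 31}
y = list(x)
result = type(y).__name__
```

x is set; y is list; result = 'list'

'list'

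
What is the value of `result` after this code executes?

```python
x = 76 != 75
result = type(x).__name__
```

x is bool; result = 'bool'

'bool'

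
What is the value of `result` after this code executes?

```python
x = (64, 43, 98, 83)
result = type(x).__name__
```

x is tuple; result = 'tuple'

'tuple'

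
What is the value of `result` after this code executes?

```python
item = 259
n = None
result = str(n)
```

item = 259; n = None; result = 'None'

'None'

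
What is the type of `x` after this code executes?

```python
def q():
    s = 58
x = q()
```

Function without return returns None

NoneType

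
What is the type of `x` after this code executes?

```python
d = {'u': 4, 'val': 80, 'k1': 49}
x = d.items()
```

dict.items() returns dict_items view

dict_items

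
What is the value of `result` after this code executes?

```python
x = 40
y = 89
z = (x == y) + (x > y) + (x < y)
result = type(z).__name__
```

x is int; y is int; z is int; result = 'int'

'int'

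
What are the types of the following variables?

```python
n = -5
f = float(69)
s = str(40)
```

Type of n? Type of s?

n is assigned a bare integer (no decimal point), so it is an int; s is assigned the result of calling str(), which returns a str

int, str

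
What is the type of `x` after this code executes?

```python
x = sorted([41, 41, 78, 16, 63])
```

sorted() always returns list

list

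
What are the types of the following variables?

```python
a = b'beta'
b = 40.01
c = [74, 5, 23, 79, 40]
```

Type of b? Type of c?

b is assigned a number with a decimal point, so it is a float; c is assigned a list literal (square brackets)

float, list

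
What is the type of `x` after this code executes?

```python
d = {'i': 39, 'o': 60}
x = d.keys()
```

.keys() returns dict_keys view

dict_keys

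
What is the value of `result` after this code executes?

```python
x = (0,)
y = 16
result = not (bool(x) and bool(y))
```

x = (0,); y = 16; result = False

False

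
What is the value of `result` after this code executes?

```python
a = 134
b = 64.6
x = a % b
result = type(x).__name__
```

a is int; b is float; x is float; result = 'float'

'float'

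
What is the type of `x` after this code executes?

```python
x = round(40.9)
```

round() with no decimal places returns int

int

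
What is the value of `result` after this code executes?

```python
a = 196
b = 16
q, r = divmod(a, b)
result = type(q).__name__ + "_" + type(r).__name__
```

a is int; b is int; q is int; r is int; result = 'int_int'

'int_int'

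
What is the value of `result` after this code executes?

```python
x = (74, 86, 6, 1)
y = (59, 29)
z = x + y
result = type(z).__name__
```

x is tuple; y is tuple; z is tuple; result = 'tuple'

'tuple'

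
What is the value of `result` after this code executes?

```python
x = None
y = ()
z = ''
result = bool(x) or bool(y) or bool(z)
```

x = None; y = (); z = ''; result = False

False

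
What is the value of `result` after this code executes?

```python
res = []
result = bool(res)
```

res = []; result = False

False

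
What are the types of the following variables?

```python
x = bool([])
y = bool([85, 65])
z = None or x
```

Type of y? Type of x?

bool() returns bool; bool() returns bool

bool, bool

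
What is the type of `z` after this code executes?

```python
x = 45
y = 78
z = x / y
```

int / int = float

float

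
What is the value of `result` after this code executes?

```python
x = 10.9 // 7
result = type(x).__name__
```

x is float; result = 'float'

'float'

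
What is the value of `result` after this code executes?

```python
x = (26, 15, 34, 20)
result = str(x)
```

x = (26, 15, 34, 20); result = '(26, 15, 34, 20)'

'(26, 15, 34, 20)'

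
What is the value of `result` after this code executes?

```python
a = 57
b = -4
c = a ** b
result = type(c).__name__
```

a is int; b is int; c is float; result = 'float'

'float'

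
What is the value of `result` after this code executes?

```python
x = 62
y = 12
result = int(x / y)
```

x = 62; y = 12; result = 5

5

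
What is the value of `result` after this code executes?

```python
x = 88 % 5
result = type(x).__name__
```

x is int; result = 'int'

'int'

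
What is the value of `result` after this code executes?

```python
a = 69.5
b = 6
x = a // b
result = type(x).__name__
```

a is float; b is int; x is float; result = 'float'

'float'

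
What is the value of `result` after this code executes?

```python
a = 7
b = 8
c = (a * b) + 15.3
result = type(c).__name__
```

a is int; b is int; c is float; result = 'float'

'float'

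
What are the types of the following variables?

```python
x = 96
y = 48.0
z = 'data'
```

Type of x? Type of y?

x is assigned a bare integer (no decimal point), so it is an int; y is assigned a number with a decimal point, so it is a float

int, float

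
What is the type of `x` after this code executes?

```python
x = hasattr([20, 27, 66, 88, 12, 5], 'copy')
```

hasattr() returns bool

bool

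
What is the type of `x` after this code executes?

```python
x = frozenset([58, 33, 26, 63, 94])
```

frozenset() returns frozenset

frozenset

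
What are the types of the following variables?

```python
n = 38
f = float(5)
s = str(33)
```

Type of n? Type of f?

n is assigned a bare integer (no decimal point), so it is an int; f is assigned the result of calling float(), which returns a float

int, float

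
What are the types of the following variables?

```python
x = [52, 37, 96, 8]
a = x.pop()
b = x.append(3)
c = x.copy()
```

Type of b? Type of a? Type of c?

append() returns None; pop() returns element; copy() returns list

NoneType, int, list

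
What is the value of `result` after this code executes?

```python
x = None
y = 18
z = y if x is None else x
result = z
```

x = None; y = 18; z = 18; result = 18

18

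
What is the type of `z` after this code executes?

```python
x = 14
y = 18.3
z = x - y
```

int - float = float

float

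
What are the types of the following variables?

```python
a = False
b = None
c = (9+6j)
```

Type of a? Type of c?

a is assigned the constant False, which has type bool; c is assigned (9+6j), an int plus an imaginary literal (j suffix), which evaluates to complex

bool, complex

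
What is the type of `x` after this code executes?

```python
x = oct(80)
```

oct() returns str representation

str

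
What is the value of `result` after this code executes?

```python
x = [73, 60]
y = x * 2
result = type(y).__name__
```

x is list; y is list; result = 'list'

'list'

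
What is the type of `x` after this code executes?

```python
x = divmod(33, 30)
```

divmod() returns tuple of (quotient, remainder)

tuple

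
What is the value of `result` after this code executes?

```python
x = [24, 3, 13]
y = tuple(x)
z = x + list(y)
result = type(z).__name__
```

x is list; y is tuple; z is list; result = 'list'

'list'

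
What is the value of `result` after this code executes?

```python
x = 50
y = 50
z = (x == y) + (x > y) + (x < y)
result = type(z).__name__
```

x is int; y is int; z is int; result = 'int'

'int'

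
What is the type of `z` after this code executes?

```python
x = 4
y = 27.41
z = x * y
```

int * float = float

float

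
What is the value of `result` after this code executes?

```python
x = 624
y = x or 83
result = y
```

x = 624; y = 624; result = 624

624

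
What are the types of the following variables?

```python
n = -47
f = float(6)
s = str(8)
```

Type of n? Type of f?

n is assigned a bare integer (no decimal point), so it is an int; f is assigned the result of calling float(), which returns a float

int, float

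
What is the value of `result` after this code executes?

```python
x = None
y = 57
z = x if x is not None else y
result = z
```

x = None; y = 57; z = 57; result = 57

57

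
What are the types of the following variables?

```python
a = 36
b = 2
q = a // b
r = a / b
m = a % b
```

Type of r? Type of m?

/ returns float; % of ints returns int

float, int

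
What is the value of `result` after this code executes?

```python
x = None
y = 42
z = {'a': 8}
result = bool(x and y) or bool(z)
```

x = None; y = 42; z = {'a': 8}; result = True

True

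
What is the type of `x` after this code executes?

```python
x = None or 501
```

'or' with None returns the other truthy value

int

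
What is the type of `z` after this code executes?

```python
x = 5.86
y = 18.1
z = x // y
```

float // float = float

float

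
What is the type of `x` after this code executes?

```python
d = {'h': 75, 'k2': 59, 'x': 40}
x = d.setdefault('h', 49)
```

dict.setdefault() returns the (existing or default) value

int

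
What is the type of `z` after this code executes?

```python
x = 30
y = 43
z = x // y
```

int // int = int

int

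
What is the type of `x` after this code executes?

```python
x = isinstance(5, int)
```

isinstance() returns bool

bool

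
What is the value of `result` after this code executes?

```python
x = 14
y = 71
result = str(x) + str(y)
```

x = 14; y = 71; result = '1471'

'1471'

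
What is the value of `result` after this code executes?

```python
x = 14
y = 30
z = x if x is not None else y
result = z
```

x = 14; y = 30; z = 14; result = 14

14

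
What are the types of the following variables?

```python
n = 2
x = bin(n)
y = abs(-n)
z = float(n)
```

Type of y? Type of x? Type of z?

abs() of int returns int; bin() returns str; float() returns float

int, str, float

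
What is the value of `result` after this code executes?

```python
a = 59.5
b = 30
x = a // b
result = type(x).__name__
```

a is float; b is int; x is float; result = 'float'

'float'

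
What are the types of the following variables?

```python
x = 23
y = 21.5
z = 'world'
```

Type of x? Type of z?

x is assigned a bare integer (no decimal point), so it is an int; z is assigned a quoted string literal, so it is a str

int, str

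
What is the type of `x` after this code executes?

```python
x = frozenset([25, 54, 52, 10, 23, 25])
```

frozenset() returns frozenset

frozenset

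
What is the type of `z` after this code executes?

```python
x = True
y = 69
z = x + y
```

bool + int = int (bool is subclass of int)

int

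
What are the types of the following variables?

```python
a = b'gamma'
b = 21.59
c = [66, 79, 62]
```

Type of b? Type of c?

b is assigned a number with a decimal point, so it is a float; c is assigned a list literal (square brackets)

float, list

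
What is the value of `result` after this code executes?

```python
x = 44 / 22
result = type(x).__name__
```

x is float; result = 'float'

'float'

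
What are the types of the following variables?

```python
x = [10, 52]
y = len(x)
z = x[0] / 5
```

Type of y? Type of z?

len() returns int; int / int = float

int, float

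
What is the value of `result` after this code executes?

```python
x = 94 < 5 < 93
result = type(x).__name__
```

x is bool; result = 'bool'

'bool'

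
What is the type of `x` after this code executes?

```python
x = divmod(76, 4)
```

divmod() returns tuple of (quotient, remainder)

tuple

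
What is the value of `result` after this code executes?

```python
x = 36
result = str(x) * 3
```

x = 36; result = '363636'

'363636'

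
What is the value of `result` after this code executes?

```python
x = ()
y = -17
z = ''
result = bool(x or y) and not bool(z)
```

x = (); y = -17; z = ''; result = True

True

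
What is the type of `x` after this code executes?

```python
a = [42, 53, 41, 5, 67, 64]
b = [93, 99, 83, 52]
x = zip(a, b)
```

zip() returns a zip object

zip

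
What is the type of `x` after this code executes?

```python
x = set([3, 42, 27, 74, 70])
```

set() constructor returns set

set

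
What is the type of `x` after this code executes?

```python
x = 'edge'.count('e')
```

str.count() returns int

int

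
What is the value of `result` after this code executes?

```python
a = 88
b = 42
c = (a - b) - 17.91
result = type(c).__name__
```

a is int; b is int; c is float; result = 'float'

'float'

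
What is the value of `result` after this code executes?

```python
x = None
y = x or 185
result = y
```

x = None; y = 185; result = 185

185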